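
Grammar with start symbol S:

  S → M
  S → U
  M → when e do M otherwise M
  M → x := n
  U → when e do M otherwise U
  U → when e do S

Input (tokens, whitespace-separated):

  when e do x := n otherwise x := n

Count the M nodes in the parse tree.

[S [M when e do [M x := n] otherwise [M x := n]]]

3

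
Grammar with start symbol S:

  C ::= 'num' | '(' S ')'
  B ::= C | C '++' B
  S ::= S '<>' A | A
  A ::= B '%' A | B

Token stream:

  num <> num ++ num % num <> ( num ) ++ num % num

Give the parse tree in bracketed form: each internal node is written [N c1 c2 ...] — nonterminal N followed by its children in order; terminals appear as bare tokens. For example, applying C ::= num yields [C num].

[S [S [S [A [B [C num]]]] <> [A [B [C num] ++ [B [C num]]] % [A [B [C num]]]]] <> [A [B [C ( [S [A [B [C num]]]] )] ++ [B [C num]]] % [A [B [C num]]]]]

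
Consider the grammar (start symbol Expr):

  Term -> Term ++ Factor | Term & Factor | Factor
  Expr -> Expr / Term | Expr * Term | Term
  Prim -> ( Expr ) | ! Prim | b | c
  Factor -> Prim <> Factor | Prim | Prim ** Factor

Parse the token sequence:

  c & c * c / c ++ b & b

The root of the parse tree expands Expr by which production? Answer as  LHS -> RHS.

[Expr [Expr [Expr [Term [Term [Factor [Prim c]]] & [Factor [Prim c]]]] * [Term [Factor [Prim c]]]] / [Term [Term [Term [Factor [Prim c]]] ++ [Factor [Prim b]]] & [Factor [Prim b]]]]

Expr -> Expr / Term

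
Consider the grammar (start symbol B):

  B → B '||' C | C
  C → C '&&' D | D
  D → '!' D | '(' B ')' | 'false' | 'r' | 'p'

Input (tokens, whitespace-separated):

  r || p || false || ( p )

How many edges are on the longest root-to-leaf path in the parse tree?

[B [B [B [B [C [D r]]] || [C [D p]]] || [C [D false]]] || [C [D ( [B [C [D p]]] )]]]

6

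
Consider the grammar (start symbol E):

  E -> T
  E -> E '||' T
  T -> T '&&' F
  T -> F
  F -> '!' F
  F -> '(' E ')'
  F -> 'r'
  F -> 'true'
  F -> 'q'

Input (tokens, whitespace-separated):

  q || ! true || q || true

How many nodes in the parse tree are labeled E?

4

[E [E [E [E [T [F q]]] || [T [F ! [F true]]]] || [T [F q]]] || [T [F true]]]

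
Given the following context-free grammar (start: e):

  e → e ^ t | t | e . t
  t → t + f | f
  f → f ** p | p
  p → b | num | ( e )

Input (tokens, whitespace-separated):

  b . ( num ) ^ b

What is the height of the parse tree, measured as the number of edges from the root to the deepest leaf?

[e [e [e [t [f [p b]]]] . [t [f [p ( [e [t [f [p num]]]] )]]]] ^ [t [f [p b]]]]

9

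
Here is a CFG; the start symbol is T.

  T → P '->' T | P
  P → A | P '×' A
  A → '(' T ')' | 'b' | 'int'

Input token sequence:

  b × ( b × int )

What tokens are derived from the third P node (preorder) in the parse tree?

b × int

[T [P [P [A b]] × [A ( [T [P [P [A b]] × [A int]]] )]]]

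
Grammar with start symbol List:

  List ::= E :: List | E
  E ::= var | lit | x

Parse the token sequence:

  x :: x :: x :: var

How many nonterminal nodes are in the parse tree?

8

[List [E x] :: [List [E x] :: [List [E x] :: [List [E var]]]]]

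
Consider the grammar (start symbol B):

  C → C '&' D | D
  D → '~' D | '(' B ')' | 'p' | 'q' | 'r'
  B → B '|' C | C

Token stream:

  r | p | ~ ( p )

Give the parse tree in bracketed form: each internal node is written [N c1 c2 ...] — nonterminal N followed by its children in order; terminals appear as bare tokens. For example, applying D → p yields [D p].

[B [B [B [C [D r]]] | [C [D p]]] | [C [D ~ [D ( [B [C [D p]]] )]]]]

B
B | C
B | C | C
C | C | C
D | C | C
r | C | C
r | D | C
r | p | C
r | p | D
r | p | ~ D
r | p | ~ ( B )
r | p | ~ ( C )
r | p | ~ ( D )
r | p | ~ ( p )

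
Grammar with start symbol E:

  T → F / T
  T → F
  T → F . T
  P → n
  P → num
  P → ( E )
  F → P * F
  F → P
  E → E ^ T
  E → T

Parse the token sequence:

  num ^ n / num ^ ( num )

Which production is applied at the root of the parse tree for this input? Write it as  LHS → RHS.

E → E ^ T

[E [E [E [T [F [P num]]]] ^ [T [F [P n]] / [T [F [P num]]]]] ^ [T [F [P ( [E [T [F [P num]]]] )]]]]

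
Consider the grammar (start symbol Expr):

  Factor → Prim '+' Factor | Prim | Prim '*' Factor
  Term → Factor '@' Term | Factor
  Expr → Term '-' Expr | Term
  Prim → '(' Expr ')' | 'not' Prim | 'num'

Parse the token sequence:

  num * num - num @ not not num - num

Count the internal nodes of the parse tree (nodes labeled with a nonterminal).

19

[Expr [Term [Factor [Prim num] * [Factor [Prim num]]]] - [Expr [Term [Factor [Prim num]] @ [Term [Factor [Prim not [Prim not [Prim num]]]]]] - [Expr [Term [Factor [Prim num]]]]]]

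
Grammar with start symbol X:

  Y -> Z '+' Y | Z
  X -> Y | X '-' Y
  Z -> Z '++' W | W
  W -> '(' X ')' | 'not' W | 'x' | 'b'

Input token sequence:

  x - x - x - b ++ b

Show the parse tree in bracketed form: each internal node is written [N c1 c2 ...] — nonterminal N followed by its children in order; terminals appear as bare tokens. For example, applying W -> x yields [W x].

X
X - Y
X - Y - Y
X - Y - Y - Y
Y - Y - Y - Y
Z - Y - Y - Y
W - Y - Y - Y
x - Y - Y - Y
x - Z - Y - Y
x - W - Y - Y
x - x - Y - Y
x - x - Z - Y
x - x - W - Y
x - x - x - Y
x - x - x - Z
x - x - x - Z ++ W
x - x - x - W ++ W
x - x - x - b ++ W
x - x - x - b ++ b

[X [X [X [X [Y [Z [W x]]]] - [Y [Z [W x]]]] - [Y [Z [W x]]]] - [Y [Z [Z [W b]] ++ [W b]]]]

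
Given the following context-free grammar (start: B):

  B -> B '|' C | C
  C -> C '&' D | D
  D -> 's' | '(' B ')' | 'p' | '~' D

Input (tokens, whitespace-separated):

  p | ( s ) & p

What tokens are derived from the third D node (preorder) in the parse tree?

s

[B [B [C [D p]]] | [C [C [D ( [B [C [D s]]] )]] & [D p]]]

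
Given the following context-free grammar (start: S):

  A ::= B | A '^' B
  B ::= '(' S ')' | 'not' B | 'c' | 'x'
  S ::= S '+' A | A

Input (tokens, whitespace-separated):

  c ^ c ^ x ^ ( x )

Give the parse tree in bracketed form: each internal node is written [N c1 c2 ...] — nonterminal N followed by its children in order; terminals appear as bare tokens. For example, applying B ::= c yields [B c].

[S [A [A [A [A [B c]] ^ [B c]] ^ [B x]] ^ [B ( [S [A [B x]]] )]]]

S
A
A ^ B
A ^ B ^ B
A ^ B ^ B ^ B
B ^ B ^ B ^ B
c ^ B ^ B ^ B
c ^ c ^ B ^ B
c ^ c ^ x ^ B
c ^ c ^ x ^ ( S )
c ^ c ^ x ^ ( A )
c ^ c ^ x ^ ( B )
c ^ c ^ x ^ ( x )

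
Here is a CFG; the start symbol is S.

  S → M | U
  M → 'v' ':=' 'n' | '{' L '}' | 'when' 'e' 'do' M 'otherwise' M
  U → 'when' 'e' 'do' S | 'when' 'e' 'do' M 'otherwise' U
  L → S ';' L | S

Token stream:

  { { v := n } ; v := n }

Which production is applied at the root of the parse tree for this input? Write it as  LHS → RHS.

S → M

[S [M { [L [S [M { [L [S [M v := n]]] }]] ; [L [S [M v := n]]]] }]]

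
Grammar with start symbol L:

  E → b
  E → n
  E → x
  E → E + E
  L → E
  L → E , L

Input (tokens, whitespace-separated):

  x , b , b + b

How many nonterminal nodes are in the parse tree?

8

[L [E x] , [L [E b] , [L [E [E b] + [E b]]]]]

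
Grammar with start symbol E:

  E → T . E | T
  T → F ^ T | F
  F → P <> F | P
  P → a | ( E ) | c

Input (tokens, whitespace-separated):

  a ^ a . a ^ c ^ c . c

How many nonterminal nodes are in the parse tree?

[E [T [F [P a]] ^ [T [F [P a]]]] . [E [T [F [P a]] ^ [T [F [P c]] ^ [T [F [P c]]]]] . [E [T [F [P c]]]]]]

21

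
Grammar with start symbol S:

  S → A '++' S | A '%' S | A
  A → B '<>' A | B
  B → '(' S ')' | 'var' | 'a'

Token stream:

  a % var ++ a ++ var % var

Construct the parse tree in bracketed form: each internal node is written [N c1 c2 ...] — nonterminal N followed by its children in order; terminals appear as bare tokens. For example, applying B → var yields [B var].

S
A % S
B % S
a % S
a % A ++ S
a % B ++ S
a % var ++ S
a % var ++ A ++ S
a % var ++ B ++ S
a % var ++ a ++ S
a % var ++ a ++ A % S
a % var ++ a ++ B % S
a % var ++ a ++ var % S
a % var ++ a ++ var % A
a % var ++ a ++ var % B
a % var ++ a ++ var % var

[S [A [B a]] % [S [A [B var]] ++ [S [A [B a]] ++ [S [A [B var]] % [S [A [B var]]]]]]]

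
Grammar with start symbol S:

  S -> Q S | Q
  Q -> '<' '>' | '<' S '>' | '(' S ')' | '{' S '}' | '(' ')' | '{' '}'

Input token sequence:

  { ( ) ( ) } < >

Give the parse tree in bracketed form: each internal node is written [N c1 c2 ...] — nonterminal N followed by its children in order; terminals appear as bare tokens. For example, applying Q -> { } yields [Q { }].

[S [Q { [S [Q ( )] [S [Q ( )]]] }] [S [Q < >]]]

S
Q S
{ S } S
{ Q S } S
{ ( ) S } S
{ ( ) Q } S
{ ( ) ( ) } S
{ ( ) ( ) } Q
{ ( ) ( ) } < >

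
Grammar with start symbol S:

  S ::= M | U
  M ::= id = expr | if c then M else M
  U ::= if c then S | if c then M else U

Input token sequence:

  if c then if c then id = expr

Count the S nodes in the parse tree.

3

[S [U if c then [S [U if c then [S [M id = expr]]]]]]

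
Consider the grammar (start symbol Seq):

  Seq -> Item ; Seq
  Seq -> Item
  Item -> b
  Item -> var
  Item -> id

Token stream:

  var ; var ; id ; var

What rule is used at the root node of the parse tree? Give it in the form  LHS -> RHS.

[Seq [Item var] ; [Seq [Item var] ; [Seq [Item id] ; [Seq [Item var]]]]]

Seq -> Item ; Seq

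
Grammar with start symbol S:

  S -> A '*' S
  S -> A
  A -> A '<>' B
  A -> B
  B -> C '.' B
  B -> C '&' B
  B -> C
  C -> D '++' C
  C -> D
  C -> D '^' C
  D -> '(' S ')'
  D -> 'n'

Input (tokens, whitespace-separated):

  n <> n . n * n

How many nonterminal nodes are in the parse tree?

[S [A [A [B [C [D n]]]] <> [B [C [D n]] . [B [C [D n]]]]] * [S [A [B [C [D n]]]]]]

17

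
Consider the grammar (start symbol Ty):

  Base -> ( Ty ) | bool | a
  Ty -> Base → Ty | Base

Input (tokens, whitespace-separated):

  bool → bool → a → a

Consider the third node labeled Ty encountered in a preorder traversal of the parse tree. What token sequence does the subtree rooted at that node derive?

[Ty [Base bool] → [Ty [Base bool] → [Ty [Base a] → [Ty [Base a]]]]]

a → a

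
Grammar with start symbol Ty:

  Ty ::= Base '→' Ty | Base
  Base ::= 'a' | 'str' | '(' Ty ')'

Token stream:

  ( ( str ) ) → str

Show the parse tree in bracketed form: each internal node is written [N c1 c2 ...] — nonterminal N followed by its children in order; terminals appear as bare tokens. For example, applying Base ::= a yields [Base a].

Ty
Base → Ty
( Ty ) → Ty
( Base ) → Ty
( ( Ty ) ) → Ty
( ( Base ) ) → Ty
( ( str ) ) → Ty
( ( str ) ) → Base
( ( str ) ) → str

[Ty [Base ( [Ty [Base ( [Ty [Base str]] )]] )] → [Ty [Base str]]]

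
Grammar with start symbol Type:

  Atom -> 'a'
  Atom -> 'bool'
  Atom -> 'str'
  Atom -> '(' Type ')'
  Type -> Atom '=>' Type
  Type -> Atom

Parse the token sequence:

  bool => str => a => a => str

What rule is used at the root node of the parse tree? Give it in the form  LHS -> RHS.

Type -> Atom '=>' Type

[Type [Atom bool] => [Type [Atom str] => [Type [Atom a] => [Type [Atom a] => [Type [Atom str]]]]]]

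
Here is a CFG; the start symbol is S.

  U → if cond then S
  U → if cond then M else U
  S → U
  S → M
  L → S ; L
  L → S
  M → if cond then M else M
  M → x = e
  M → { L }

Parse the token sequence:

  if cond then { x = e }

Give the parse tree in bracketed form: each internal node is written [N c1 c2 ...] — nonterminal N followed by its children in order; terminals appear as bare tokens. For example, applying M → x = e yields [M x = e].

[S [U if cond then [S [M { [L [S [M x = e]]] }]]]]

S
U
if cond then S
if cond then M
if cond then { L }
if cond then { S }
if cond then { M }
if cond then { x = e }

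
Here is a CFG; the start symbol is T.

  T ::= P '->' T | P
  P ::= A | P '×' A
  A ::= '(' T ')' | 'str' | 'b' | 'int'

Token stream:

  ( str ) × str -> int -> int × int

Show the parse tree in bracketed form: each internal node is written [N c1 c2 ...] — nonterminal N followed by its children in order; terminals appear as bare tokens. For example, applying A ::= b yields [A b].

T
P -> T
P × A -> T
A × A -> T
( T ) × A -> T
( P ) × A -> T
( A ) × A -> T
( str ) × A -> T
( str ) × str -> T
( str ) × str -> P -> T
( str ) × str -> A -> T
( str ) × str -> int -> T
( str ) × str -> int -> P
( str ) × str -> int -> P × A
( str ) × str -> int -> A × A
( str ) × str -> int -> int × A
( str ) × str -> int -> int × int

[T [P [P [A ( [T [P [A str]]] )]] × [A str]] -> [T [P [A int]] -> [T [P [P [A int]] × [A int]]]]]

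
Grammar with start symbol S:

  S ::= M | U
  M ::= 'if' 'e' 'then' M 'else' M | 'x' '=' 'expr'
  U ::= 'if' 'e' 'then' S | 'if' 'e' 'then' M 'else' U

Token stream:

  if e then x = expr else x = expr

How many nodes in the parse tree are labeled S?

[S [M if e then [M x = expr] else [M x = expr]]]

1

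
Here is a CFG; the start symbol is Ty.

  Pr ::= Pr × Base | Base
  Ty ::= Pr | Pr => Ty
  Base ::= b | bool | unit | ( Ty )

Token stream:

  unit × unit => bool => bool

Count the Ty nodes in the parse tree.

[Ty [Pr [Pr [Base unit]] × [Base unit]] => [Ty [Pr [Base bool]] => [Ty [Pr [Base bool]]]]]

3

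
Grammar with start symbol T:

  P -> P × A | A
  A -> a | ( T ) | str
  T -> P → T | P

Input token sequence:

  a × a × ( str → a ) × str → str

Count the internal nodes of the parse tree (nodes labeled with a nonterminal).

[T [P [P [P [P [A a]] × [A a]] × [A ( [T [P [A str]] → [T [P [A a]]]] )]] × [A str]] → [T [P [A str]]]]

18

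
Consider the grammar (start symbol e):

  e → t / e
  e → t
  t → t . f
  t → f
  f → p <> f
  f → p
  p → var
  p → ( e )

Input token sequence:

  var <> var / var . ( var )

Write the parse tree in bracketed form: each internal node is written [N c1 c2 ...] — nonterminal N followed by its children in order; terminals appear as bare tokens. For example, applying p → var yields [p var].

e
t / e
f / e
p <> f / e
var <> f / e
var <> p / e
var <> var / e
var <> var / t
var <> var / t . f
var <> var / f . f
var <> var / p . f
var <> var / var . f
var <> var / var . p
var <> var / var . ( e )
var <> var / var . ( t )
var <> var / var . ( f )
var <> var / var . ( p )
var <> var / var . ( var )

[e [t [f [p var] <> [f [p var]]]] / [e [t [t [f [p var]]] . [f [p ( [e [t [f [p var]]]] )]]]]]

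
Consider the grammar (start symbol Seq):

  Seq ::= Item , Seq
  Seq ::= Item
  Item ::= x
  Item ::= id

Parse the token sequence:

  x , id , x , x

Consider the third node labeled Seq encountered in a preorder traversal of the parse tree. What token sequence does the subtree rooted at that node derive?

x , x

[Seq [Item x] , [Seq [Item id] , [Seq [Item x] , [Seq [Item x]]]]]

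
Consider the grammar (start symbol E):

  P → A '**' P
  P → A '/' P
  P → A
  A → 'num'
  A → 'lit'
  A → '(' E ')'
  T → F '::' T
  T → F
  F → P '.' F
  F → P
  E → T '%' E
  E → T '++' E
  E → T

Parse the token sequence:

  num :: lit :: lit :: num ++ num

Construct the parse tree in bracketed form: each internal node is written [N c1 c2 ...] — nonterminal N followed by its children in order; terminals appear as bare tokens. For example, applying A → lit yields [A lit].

[E [T [F [P [A num]]] :: [T [F [P [A lit]]] :: [T [F [P [A lit]]] :: [T [F [P [A num]]]]]]] ++ [E [T [F [P [A num]]]]]]

E
T ++ E
F :: T ++ E
P :: T ++ E
A :: T ++ E
num :: T ++ E
num :: F :: T ++ E
num :: P :: T ++ E
num :: A :: T ++ E
num :: lit :: T ++ E
num :: lit :: F :: T ++ E
num :: lit :: P :: T ++ E
num :: lit :: A :: T ++ E
num :: lit :: lit :: T ++ E
num :: lit :: lit :: F ++ E
num :: lit :: lit :: P ++ E
num :: lit :: lit :: A ++ E
num :: lit :: lit :: num ++ E
num :: lit :: lit :: num ++ T
num :: lit :: lit :: num ++ F
num :: lit :: lit :: num ++ P
num :: lit :: lit :: num ++ A
num :: lit :: lit :: num ++ num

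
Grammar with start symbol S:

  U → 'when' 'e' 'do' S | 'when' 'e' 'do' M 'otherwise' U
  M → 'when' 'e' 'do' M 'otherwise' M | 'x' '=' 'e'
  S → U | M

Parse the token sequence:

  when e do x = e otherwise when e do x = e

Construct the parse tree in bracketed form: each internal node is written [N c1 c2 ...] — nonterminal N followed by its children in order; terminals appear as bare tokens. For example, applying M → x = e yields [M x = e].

[S [U when e do [M x = e] otherwise [U when e do [S [M x = e]]]]]

S
U
when e do M otherwise U
when e do x = e otherwise U
when e do x = e otherwise when e do S
when e do x = e otherwise when e do M
when e do x = e otherwise when e do x = e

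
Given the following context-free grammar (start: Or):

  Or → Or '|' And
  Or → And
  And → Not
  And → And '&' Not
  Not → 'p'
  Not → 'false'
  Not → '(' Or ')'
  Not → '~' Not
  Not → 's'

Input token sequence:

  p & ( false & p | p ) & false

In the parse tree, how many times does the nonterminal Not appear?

[Or [And [And [And [Not p]] & [Not ( [Or [Or [And [And [Not false]] & [Not p]]] | [And [Not p]]] )]] & [Not false]]]

6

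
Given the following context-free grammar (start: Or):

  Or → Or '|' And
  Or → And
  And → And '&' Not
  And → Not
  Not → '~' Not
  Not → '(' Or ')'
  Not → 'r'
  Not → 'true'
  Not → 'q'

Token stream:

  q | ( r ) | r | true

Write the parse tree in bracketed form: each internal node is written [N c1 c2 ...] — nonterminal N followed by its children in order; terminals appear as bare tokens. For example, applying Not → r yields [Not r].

Or
Or | And
Or | And | And
Or | And | And | And
And | And | And | And
Not | And | And | And
q | And | And | And
q | Not | And | And
q | ( Or ) | And | And
q | ( And ) | And | And
q | ( Not ) | And | And
q | ( r ) | And | And
q | ( r ) | Not | And
q | ( r ) | r | And
q | ( r ) | r | Not
q | ( r ) | r | true

[Or [Or [Or [Or [And [Not q]]] | [And [Not ( [Or [And [Not r]]] )]]] | [And [Not r]]] | [And [Not true]]]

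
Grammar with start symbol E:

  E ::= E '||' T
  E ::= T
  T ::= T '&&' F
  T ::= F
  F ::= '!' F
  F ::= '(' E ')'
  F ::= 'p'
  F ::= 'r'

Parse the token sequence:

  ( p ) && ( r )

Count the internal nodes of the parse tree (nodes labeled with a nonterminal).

11

[E [T [T [F ( [E [T [F p]]] )]] && [F ( [E [T [F r]]] )]]]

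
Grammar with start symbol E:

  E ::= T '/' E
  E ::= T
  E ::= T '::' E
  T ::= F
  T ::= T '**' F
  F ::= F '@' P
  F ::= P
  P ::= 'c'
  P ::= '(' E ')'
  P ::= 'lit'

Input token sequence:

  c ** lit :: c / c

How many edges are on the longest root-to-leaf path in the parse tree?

[E [T [T [F [P c]]] ** [F [P lit]]] :: [E [T [F [P c]]] / [E [T [F [P c]]]]]]

6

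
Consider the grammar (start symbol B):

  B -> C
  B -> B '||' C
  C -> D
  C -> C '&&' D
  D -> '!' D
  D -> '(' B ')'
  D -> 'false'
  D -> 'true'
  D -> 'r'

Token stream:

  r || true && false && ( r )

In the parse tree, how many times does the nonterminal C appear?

5

[B [B [C [D r]]] || [C [C [C [D true]] && [D false]] && [D ( [B [C [D r]]] )]]]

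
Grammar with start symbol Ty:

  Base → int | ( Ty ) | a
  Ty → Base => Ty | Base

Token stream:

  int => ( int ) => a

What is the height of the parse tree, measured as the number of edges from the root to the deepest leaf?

[Ty [Base int] => [Ty [Base ( [Ty [Base int]] )] => [Ty [Base a]]]]

5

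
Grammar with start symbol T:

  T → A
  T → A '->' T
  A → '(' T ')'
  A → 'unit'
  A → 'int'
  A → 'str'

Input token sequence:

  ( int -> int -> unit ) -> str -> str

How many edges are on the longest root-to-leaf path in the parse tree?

6

[T [A ( [T [A int] -> [T [A int] -> [T [A unit]]]] )] -> [T [A str] -> [T [A str]]]]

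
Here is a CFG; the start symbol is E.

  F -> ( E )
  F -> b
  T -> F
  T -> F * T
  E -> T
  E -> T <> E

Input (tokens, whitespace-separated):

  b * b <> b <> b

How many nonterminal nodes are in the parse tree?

[E [T [F b] * [T [F b]]] <> [E [T [F b]] <> [E [T [F b]]]]]

11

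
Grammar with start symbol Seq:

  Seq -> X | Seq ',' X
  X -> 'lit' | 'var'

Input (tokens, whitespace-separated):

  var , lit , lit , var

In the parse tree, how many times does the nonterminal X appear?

[Seq [Seq [Seq [Seq [X var]] , [X lit]] , [X lit]] , [X var]]

4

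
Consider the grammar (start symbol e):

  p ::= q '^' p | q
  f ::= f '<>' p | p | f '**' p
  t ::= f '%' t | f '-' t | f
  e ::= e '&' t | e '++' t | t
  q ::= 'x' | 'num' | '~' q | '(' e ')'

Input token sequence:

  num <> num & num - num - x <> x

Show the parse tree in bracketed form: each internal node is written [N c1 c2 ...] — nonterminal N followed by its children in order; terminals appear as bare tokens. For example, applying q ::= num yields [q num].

[e [e [t [f [f [p [q num]]] <> [p [q num]]]]] & [t [f [p [q num]]] - [t [f [p [q num]]] - [t [f [f [p [q x]]] <> [p [q x]]]]]]]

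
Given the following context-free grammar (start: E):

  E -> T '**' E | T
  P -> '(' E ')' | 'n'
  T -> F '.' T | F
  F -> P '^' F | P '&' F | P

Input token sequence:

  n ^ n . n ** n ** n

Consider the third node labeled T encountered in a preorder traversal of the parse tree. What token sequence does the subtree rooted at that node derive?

[E [T [F [P n] ^ [F [P n]]] . [T [F [P n]]]] ** [E [T [F [P n]]] ** [E [T [F [P n]]]]]]

n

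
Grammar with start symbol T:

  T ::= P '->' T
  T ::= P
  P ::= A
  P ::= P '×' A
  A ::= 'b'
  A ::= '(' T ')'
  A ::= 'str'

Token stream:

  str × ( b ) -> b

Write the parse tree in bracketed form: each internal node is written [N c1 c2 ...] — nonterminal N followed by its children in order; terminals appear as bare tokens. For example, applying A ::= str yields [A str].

[T [P [P [A str]] × [A ( [T [P [A b]]] )]] -> [T [P [A b]]]]

T
P -> T
P × A -> T
A × A -> T
str × A -> T
str × ( T ) -> T
str × ( P ) -> T
str × ( A ) -> T
str × ( b ) -> T
str × ( b ) -> P
str × ( b ) -> A
str × ( b ) -> b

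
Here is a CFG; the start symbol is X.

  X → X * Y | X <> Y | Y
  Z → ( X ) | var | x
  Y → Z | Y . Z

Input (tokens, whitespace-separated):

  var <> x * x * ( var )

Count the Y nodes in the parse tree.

5

[X [X [X [X [Y [Z var]]] <> [Y [Z x]]] * [Y [Z x]]] * [Y [Z ( [X [Y [Z var]]] )]]]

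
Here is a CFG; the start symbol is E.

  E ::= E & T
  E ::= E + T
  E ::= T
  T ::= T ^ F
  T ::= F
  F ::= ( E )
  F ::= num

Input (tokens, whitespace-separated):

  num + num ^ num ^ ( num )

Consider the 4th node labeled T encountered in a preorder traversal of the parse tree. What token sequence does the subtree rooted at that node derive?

num

[E [E [T [F num]]] + [T [T [T [F num]] ^ [F num]] ^ [F ( [E [T [F num]]] )]]]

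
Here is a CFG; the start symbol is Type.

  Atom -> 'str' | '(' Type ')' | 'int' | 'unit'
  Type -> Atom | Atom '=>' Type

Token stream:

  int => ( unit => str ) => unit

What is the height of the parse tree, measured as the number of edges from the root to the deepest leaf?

6

[Type [Atom int] => [Type [Atom ( [Type [Atom unit] => [Type [Atom str]]] )] => [Type [Atom unit]]]]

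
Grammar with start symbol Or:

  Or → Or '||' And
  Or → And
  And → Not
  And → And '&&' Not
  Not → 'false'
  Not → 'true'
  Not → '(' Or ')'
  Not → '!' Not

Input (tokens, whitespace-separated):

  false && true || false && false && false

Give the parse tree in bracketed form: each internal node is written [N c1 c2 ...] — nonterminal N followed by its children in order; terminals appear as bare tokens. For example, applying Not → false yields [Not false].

Or
Or || And
And || And
And && Not || And
Not && Not || And
false && Not || And
false && true || And
false && true || And && Not
false && true || And && Not && Not
false && true || Not && Not && Not
false && true || false && Not && Not
false && true || false && false && Not
false && true || false && false && false

[Or [Or [And [And [Not false]] && [Not true]]] || [And [And [And [Not false]] && [Not false]] && [Not false]]]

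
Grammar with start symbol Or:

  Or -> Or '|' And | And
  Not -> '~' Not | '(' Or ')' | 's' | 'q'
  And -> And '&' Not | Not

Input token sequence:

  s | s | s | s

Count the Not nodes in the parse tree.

4

[Or [Or [Or [Or [And [Not s]]] | [And [Not s]]] | [And [Not s]]] | [And [Not s]]]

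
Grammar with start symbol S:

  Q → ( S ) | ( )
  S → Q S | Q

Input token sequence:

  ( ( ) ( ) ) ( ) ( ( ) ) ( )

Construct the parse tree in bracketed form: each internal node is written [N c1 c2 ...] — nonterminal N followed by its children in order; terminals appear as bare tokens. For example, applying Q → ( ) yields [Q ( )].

[S [Q ( [S [Q ( )] [S [Q ( )]]] )] [S [Q ( )] [S [Q ( [S [Q ( )]] )] [S [Q ( )]]]]]

S
Q S
( S ) S
( Q S ) S
( ( ) S ) S
( ( ) Q ) S
( ( ) ( ) ) S
( ( ) ( ) ) Q S
( ( ) ( ) ) ( ) S
( ( ) ( ) ) ( ) Q S
( ( ) ( ) ) ( ) ( S ) S
( ( ) ( ) ) ( ) ( Q ) S
( ( ) ( ) ) ( ) ( ( ) ) S
( ( ) ( ) ) ( ) ( ( ) ) Q
( ( ) ( ) ) ( ) ( ( ) ) ( )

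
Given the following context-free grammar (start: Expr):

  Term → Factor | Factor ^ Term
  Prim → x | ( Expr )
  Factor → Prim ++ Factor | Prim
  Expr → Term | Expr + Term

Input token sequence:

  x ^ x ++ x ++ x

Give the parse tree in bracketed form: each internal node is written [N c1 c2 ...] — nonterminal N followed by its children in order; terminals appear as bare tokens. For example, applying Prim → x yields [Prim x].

[Expr [Term [Factor [Prim x]] ^ [Term [Factor [Prim x] ++ [Factor [Prim x] ++ [Factor [Prim x]]]]]]]

Expr
Term
Factor ^ Term
Prim ^ Term
x ^ Term
x ^ Factor
x ^ Prim ++ Factor
x ^ x ++ Factor
x ^ x ++ Prim ++ Factor
x ^ x ++ x ++ Factor
x ^ x ++ x ++ Prim
x ^ x ++ x ++ x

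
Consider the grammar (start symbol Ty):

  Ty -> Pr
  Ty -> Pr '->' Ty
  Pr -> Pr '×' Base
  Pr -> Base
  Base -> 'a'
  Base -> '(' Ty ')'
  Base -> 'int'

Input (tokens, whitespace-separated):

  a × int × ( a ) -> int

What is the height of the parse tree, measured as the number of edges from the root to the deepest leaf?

6

[Ty [Pr [Pr [Pr [Base a]] × [Base int]] × [Base ( [Ty [Pr [Base a]]] )]] -> [Ty [Pr [Base int]]]]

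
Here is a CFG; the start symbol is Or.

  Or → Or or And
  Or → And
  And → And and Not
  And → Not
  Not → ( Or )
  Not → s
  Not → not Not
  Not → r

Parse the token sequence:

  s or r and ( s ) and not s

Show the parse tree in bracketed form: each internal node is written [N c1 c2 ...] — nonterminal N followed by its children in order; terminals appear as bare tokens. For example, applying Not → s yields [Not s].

[Or [Or [And [Not s]]] or [And [And [And [Not r]] and [Not ( [Or [And [Not s]]] )]] and [Not not [Not s]]]]

Or
Or or And
And or And
Not or And
s or And
s or And and Not
s or And and Not and Not
s or Not and Not and Not
s or r and Not and Not
s or r and ( Or ) and Not
s or r and ( And ) and Not
s or r and ( Not ) and Not
s or r and ( s ) and Not
s or r and ( s ) and not Not
s or r and ( s ) and not s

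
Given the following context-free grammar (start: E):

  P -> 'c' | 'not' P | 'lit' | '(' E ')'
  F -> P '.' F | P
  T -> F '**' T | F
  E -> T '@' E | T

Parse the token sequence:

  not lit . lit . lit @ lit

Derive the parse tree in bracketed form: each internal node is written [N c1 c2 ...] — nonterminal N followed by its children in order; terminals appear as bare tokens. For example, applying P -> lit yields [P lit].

[E [T [F [P not [P lit]] . [F [P lit] . [F [P lit]]]]] @ [E [T [F [P lit]]]]]

E
T @ E
F @ E
P . F @ E
not P . F @ E
not lit . F @ E
not lit . P . F @ E
not lit . lit . F @ E
not lit . lit . P @ E
not lit . lit . lit @ E
not lit . lit . lit @ T
not lit . lit . lit @ F
not lit . lit . lit @ P
not lit . lit . lit @ lit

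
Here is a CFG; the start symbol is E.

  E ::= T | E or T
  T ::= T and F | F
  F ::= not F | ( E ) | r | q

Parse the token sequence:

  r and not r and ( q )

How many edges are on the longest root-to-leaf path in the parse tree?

6

[E [T [T [T [F r]] and [F not [F r]]] and [F ( [E [T [F q]]] )]]]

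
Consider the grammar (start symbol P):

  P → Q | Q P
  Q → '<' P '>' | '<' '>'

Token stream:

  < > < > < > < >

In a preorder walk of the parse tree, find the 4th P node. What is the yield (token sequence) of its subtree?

< >

[P [Q < >] [P [Q < >] [P [Q < >] [P [Q < >]]]]]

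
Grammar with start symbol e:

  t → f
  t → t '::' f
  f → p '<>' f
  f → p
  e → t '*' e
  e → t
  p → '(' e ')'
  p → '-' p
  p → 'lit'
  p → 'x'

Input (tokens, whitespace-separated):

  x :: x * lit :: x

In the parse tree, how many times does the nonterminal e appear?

2

[e [t [t [f [p x]]] :: [f [p x]]] * [e [t [t [f [p lit]]] :: [f [p x]]]]]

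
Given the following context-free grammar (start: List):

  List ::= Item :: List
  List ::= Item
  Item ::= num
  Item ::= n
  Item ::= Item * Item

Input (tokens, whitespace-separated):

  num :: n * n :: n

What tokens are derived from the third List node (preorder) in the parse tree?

[List [Item num] :: [List [Item [Item n] * [Item n]] :: [List [Item n]]]]

n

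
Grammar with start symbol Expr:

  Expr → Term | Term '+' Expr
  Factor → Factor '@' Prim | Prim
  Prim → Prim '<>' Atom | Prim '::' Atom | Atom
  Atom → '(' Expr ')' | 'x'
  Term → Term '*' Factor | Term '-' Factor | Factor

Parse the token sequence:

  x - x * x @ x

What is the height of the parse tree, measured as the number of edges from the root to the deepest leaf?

7

[Expr [Term [Term [Term [Factor [Prim [Atom x]]]] - [Factor [Prim [Atom x]]]] * [Factor [Factor [Prim [Atom x]]] @ [Prim [Atom x]]]]]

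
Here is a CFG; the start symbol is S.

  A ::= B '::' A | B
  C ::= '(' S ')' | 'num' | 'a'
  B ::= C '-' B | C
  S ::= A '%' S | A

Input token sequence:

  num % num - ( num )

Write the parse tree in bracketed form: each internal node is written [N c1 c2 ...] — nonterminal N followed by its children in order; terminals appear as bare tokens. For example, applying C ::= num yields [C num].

[S [A [B [C num]]] % [S [A [B [C num] - [B [C ( [S [A [B [C num]]]] )]]]]]]

S
A % S
B % S
C % S
num % S
num % A
num % B
num % C - B
num % num - B
num % num - C
num % num - ( S )
num % num - ( A )
num % num - ( B )
num % num - ( C )
num % num - ( num )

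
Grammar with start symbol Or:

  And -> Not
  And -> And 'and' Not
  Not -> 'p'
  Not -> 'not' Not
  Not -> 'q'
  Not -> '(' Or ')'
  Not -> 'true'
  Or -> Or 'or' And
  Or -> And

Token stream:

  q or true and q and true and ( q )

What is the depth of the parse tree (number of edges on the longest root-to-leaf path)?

[Or [Or [And [Not q]]] or [And [And [And [And [Not true]] and [Not q]] and [Not true]] and [Not ( [Or [And [Not q]]] )]]]

6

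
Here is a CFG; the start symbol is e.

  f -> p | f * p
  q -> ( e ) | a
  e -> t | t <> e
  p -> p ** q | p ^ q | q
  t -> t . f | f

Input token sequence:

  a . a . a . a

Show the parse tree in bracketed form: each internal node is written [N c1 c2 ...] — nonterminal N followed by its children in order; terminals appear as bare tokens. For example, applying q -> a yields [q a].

e
t
t . f
t . f . f
t . f . f . f
f . f . f . f
p . f . f . f
q . f . f . f
a . f . f . f
a . p . f . f
a . q . f . f
a . a . f . f
a . a . p . f
a . a . q . f
a . a . a . f
a . a . a . p
a . a . a . q
a . a . a . a

[e [t [t [t [t [f [p [q a]]]] . [f [p [q a]]]] . [f [p [q a]]]] . [f [p [q a]]]]]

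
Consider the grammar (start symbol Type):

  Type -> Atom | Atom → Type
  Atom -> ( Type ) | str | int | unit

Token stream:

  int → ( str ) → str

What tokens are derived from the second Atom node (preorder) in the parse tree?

[Type [Atom int] → [Type [Atom ( [Type [Atom str]] )] → [Type [Atom str]]]]

( str )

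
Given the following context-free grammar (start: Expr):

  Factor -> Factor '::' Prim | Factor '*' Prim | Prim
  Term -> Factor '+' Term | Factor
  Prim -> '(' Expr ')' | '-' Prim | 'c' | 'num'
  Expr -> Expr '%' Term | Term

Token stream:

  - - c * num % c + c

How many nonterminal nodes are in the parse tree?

15

[Expr [Expr [Term [Factor [Factor [Prim - [Prim - [Prim c]]]] * [Prim num]]]] % [Term [Factor [Prim c]] + [Term [Factor [Prim c]]]]]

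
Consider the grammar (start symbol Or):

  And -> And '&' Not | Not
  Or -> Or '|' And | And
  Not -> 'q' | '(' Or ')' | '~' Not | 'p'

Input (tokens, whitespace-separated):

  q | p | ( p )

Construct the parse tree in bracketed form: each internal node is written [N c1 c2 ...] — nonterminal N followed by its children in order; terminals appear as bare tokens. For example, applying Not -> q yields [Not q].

[Or [Or [Or [And [Not q]]] | [And [Not p]]] | [And [Not ( [Or [And [Not p]]] )]]]

Or
Or | And
Or | And | And
And | And | And
Not | And | And
q | And | And
q | Not | And
q | p | And
q | p | Not
q | p | ( Or )
q | p | ( And )
q | p | ( Not )
q | p | ( p )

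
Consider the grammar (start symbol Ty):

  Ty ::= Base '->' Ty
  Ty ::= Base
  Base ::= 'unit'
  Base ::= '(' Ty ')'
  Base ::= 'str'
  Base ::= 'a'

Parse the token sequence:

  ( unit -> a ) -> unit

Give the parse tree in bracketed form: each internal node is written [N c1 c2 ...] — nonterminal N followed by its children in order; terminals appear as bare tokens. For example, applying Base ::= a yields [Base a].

Ty
Base -> Ty
( Ty ) -> Ty
( Base -> Ty ) -> Ty
( unit -> Ty ) -> Ty
( unit -> Base ) -> Ty
( unit -> a ) -> Ty
( unit -> a ) -> Base
( unit -> a ) -> unit

[Ty [Base ( [Ty [Base unit] -> [Ty [Base a]]] )] -> [Ty [Base unit]]]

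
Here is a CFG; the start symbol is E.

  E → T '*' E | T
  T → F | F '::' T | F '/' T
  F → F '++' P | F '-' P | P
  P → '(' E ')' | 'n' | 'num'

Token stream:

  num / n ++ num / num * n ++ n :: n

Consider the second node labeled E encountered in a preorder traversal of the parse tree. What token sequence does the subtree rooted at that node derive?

n ++ n :: n

[E [T [F [P num]] / [T [F [F [P n]] ++ [P num]] / [T [F [P num]]]]] * [E [T [F [F [P n]] ++ [P n]] :: [T [F [P n]]]]]]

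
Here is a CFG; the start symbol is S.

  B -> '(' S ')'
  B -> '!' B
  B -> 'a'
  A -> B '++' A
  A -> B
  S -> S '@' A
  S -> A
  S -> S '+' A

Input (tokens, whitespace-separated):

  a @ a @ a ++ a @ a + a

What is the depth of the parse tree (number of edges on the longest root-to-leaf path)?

7

[S [S [S [S [S [A [B a]]] @ [A [B a]]] @ [A [B a] ++ [A [B a]]]] @ [A [B a]]] + [A [B a]]]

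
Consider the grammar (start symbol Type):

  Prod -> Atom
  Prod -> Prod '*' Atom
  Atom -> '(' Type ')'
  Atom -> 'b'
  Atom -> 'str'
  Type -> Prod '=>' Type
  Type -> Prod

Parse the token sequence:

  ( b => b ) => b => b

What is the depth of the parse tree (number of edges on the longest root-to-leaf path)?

7

[Type [Prod [Atom ( [Type [Prod [Atom b]] => [Type [Prod [Atom b]]]] )]] => [Type [Prod [Atom b]] => [Type [Prod [Atom b]]]]]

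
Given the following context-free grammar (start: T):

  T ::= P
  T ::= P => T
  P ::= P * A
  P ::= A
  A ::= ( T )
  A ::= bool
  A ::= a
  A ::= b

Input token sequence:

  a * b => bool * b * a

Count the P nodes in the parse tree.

5

[T [P [P [A a]] * [A b]] => [T [P [P [P [A bool]] * [A b]] * [A a]]]]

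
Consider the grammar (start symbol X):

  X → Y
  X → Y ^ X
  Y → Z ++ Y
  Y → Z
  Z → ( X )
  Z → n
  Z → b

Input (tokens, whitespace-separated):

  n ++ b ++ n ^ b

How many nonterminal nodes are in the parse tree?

[X [Y [Z n] ++ [Y [Z b] ++ [Y [Z n]]]] ^ [X [Y [Z b]]]]

10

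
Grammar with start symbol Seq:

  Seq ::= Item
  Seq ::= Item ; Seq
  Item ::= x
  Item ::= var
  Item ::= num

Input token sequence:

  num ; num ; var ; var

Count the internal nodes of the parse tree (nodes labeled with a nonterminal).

8

[Seq [Item num] ; [Seq [Item num] ; [Seq [Item var] ; [Seq [Item var]]]]]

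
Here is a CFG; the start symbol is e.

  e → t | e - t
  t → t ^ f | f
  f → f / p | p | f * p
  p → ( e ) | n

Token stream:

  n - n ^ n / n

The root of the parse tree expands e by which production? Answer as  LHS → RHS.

[e [e [t [f [p n]]]] - [t [t [f [p n]]] ^ [f [f [p n]] / [p n]]]]

e → e - t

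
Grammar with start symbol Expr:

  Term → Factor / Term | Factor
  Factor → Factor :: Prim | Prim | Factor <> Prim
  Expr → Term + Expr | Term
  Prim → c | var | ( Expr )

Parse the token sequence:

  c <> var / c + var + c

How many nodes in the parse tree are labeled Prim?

[Expr [Term [Factor [Factor [Prim c]] <> [Prim var]] / [Term [Factor [Prim c]]]] + [Expr [Term [Factor [Prim var]]] + [Expr [Term [Factor [Prim c]]]]]]

5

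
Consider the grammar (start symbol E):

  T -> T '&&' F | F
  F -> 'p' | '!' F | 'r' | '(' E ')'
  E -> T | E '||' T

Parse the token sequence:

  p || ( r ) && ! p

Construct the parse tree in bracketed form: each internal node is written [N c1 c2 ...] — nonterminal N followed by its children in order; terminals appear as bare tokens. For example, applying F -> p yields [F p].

E
E || T
T || T
F || T
p || T
p || T && F
p || F && F
p || ( E ) && F
p || ( T ) && F
p || ( F ) && F
p || ( r ) && F
p || ( r ) && ! F
p || ( r ) && ! p

[E [E [T [F p]]] || [T [T [F ( [E [T [F r]]] )]] && [F ! [F p]]]]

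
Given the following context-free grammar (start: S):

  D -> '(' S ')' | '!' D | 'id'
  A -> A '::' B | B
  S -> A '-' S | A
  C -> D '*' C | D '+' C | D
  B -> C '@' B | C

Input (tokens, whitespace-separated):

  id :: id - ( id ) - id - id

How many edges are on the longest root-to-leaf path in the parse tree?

11

[S [A [A [B [C [D id]]]] :: [B [C [D id]]]] - [S [A [B [C [D ( [S [A [B [C [D id]]]]] )]]]] - [S [A [B [C [D id]]]] - [S [A [B [C [D id]]]]]]]]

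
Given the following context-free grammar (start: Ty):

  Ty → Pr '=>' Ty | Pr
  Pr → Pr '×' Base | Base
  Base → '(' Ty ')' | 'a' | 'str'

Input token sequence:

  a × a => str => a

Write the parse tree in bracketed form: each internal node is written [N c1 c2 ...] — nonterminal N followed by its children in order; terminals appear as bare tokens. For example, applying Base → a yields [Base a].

[Ty [Pr [Pr [Base a]] × [Base a]] => [Ty [Pr [Base str]] => [Ty [Pr [Base a]]]]]

Ty
Pr => Ty
Pr × Base => Ty
Base × Base => Ty
a × Base => Ty
a × a => Ty
a × a => Pr => Ty
a × a => Base => Ty
a × a => str => Ty
a × a => str => Pr
a × a => str => Base
a × a => str => a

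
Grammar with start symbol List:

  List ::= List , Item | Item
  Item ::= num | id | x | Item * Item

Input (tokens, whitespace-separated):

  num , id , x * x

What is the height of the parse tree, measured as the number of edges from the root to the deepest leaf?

[List [List [List [Item num]] , [Item id]] , [Item [Item x] * [Item x]]]

4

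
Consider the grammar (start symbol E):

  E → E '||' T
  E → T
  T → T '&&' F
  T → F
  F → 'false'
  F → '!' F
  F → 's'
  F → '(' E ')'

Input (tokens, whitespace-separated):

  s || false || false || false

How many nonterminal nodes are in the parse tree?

[E [E [E [E [T [F s]]] || [T [F false]]] || [T [F false]]] || [T [F false]]]

12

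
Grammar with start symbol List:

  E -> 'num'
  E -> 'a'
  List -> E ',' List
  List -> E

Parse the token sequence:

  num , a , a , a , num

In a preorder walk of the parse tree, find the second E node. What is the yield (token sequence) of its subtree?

a

[List [E num] , [List [E a] , [List [E a] , [List [E a] , [List [E num]]]]]]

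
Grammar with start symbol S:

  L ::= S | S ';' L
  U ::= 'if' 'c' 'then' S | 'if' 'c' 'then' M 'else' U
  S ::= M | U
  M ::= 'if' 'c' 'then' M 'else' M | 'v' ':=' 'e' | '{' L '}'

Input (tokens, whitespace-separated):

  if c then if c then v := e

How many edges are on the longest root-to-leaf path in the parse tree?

[S [U if c then [S [U if c then [S [M v := e]]]]]]

6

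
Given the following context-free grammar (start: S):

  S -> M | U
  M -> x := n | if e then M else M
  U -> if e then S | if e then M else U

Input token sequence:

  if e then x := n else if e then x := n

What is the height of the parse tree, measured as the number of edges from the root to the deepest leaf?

5

[S [U if e then [M x := n] else [U if e then [S [M x := n]]]]]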